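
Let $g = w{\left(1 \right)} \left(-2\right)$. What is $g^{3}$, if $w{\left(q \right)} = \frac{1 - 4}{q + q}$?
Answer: $27$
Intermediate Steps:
$w{\left(q \right)} = - \frac{3}{2 q}$
$g = 3$ ($g = - \frac{3}{2 \cdot 1} \left(-2\right) = \left(- \frac{3}{2}\right) 1 \left(-2\right) = \left(- \frac{3}{2}\right) \left(-2\right) = 3$)
$g^{3} = 3^{3} = 27$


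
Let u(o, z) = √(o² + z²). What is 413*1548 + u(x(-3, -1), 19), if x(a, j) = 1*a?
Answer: 639324 + √370 ≈ 6.3934e+5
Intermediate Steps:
x(a, j) = a
413*1548 + u(x(-3, -1), 19) = 413*1548 + √((-3)² + 19²) = 639324 + √(9 + 361) = 639324 + √370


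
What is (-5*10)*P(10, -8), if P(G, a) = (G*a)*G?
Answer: 40000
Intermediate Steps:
P(G, a) = a*G²
(-5*10)*P(10, -8) = (-5*10)*(-8*10²) = -(-400)*100 = -50*(-800) = 40000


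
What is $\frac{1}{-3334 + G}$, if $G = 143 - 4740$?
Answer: $- \frac{1}{7931} \approx -0.00012609$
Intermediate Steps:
$G = -4597$ ($G = 143 - 4740 = -4597$)
$\frac{1}{-3334 + G} = \frac{1}{-3334 - 4597} = \frac{1}{-7931} = - \frac{1}{7931}$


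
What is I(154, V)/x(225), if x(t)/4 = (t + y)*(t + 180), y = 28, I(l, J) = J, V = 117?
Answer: 13/45540 ≈ 0.00028546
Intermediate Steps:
x(t) = 4*(28 + t)*(180 + t) (x(t) = 4*((t + 28)*(t + 180)) = 4*((28 + t)*(180 + t)) = 4*(28 + t)*(180 + t))
I(154, V)/x(225) = 117/(20160 + 4*225² + 832*225) = 117/(20160 + 4*50625 + 187200) = 117/(20160 + 202500 + 187200) = 117/409860 = 117*(1/409860) = 13/45540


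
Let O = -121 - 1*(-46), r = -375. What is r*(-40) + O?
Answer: 14925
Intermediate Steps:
O = -75 (O = -121 + 46 = -75)
r*(-40) + O = -375*(-40) - 75 = 15000 - 75 = 14925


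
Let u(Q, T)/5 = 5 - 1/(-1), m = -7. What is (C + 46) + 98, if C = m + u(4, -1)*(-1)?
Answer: 107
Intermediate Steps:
u(Q, T) = 30 (u(Q, T) = 5*(5 - 1/(-1)) = 5*(5 - 1*(-1)) = 5*(5 + 1) = 5*6 = 30)
C = -37 (C = -7 + 30*(-1) = -7 - 30 = -37)
(C + 46) + 98 = (-37 + 46) + 98 = 9 + 98 = 107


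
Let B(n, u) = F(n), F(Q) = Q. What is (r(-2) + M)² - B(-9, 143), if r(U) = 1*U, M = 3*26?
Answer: 5785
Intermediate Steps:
M = 78
B(n, u) = n
r(U) = U
(r(-2) + M)² - B(-9, 143) = (-2 + 78)² - 1*(-9) = 76² + 9 = 5776 + 9 = 5785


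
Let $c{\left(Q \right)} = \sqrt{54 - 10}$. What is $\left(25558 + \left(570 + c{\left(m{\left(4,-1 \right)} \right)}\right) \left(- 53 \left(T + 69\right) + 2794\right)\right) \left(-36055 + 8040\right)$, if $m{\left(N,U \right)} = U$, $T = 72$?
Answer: $74000838080 + 262164370 \sqrt{11} \approx 7.487 \cdot 10^{10}$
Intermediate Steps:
$c{\left(Q \right)} = 2 \sqrt{11}$ ($c{\left(Q \right)} = \sqrt{44} = 2 \sqrt{11}$)
$\left(25558 + \left(570 + c{\left(m{\left(4,-1 \right)} \right)}\right) \left(- 53 \left(T + 69\right) + 2794\right)\right) \left(-36055 + 8040\right) = \left(25558 + \left(570 + 2 \sqrt{11}\right) \left(- 53 \left(72 + 69\right) + 2794\right)\right) \left(-36055 + 8040\right) = \left(25558 + \left(570 + 2 \sqrt{11}\right) \left(\left(-53\right) 141 + 2794\right)\right) \left(-28015\right) = \left(25558 + \left(570 + 2 \sqrt{11}\right) \left(-7473 + 2794\right)\right) \left(-28015\right) = \left(25558 + \left(570 + 2 \sqrt{11}\right) \left(-4679\right)\right) \left(-28015\right) = \left(25558 - \left(2667030 + 9358 \sqrt{11}\right)\right) \left(-28015\right) = \left(-2641472 - 9358 \sqrt{11}\right) \left(-28015\right) = 74000838080 + 262164370 \sqrt{11}$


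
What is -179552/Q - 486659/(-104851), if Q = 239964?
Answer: 24488608381/6290116341 ≈ 3.8932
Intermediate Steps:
-179552/Q - 486659/(-104851) = -179552/239964 - 486659/(-104851) = -179552*1/239964 - 486659*(-1/104851) = -44888/59991 + 486659/104851 = 24488608381/6290116341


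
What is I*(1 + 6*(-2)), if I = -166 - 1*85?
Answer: 2761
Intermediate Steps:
I = -251 (I = -166 - 85 = -251)
I*(1 + 6*(-2)) = -251*(1 + 6*(-2)) = -251*(1 - 12) = -251*(-11) = 2761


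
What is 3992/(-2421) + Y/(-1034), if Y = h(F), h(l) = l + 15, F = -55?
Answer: -2015444/1251657 ≈ -1.6102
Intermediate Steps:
h(l) = 15 + l
Y = -40 (Y = 15 - 55 = -40)
3992/(-2421) + Y/(-1034) = 3992/(-2421) - 40/(-1034) = 3992*(-1/2421) - 40*(-1/1034) = -3992/2421 + 20/517 = -2015444/1251657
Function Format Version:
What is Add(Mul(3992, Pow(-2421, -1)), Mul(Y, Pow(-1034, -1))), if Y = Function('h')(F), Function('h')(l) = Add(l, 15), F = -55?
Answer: Rational(-2015444, 1251657) ≈ -1.6102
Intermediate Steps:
Function('h')(l) = Add(15, l)
Y = -40 (Y = Add(15, -55) = -40)
Add(Mul(3992, Pow(-2421, -1)), Mul(Y, Pow(-1034, -1))) = Add(Mul(3992, Pow(-2421, -1)), Mul(-40, Pow(-1034, -1))) = Add(Mul(3992, Rational(-1, 2421)), Mul(-40, Rational(-1, 1034))) = Add(Rational(-3992, 2421), Rational(20, 517)) = Rational(-2015444, 1251657)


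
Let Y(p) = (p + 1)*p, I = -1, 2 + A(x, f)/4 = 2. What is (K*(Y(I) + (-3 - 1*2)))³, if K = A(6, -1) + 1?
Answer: -125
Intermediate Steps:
A(x, f) = 0 (A(x, f) = -8 + 4*2 = -8 + 8 = 0)
Y(p) = p*(1 + p) (Y(p) = (1 + p)*p = p*(1 + p))
K = 1 (K = 0 + 1 = 1)
(K*(Y(I) + (-3 - 1*2)))³ = (1*(-(1 - 1) + (-3 - 1*2)))³ = (1*(-1*0 + (-3 - 2)))³ = (1*(0 - 5))³ = (1*(-5))³ = (-5)³ = -125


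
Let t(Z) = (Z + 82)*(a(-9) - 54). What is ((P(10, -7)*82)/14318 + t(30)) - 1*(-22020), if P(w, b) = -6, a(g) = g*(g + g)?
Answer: 244236198/7159 ≈ 34116.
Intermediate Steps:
a(g) = 2*g² (a(g) = g*(2*g) = 2*g²)
t(Z) = 8856 + 108*Z (t(Z) = (Z + 82)*(2*(-9)² - 54) = (82 + Z)*(2*81 - 54) = (82 + Z)*(162 - 54) = (82 + Z)*108 = 8856 + 108*Z)
((P(10, -7)*82)/14318 + t(30)) - 1*(-22020) = (-6*82/14318 + (8856 + 108*30)) - 1*(-22020) = (-492*1/14318 + (8856 + 3240)) + 22020 = (-246/7159 + 12096) + 22020 = 86595018/7159 + 22020 = 244236198/7159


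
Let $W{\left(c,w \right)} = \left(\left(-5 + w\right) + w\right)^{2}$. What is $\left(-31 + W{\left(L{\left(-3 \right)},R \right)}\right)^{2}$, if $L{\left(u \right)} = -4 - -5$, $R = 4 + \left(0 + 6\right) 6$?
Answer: $31292836$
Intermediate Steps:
$R = 40$ ($R = 4 + 6 \cdot 6 = 4 + 36 = 40$)
$L{\left(u \right)} = 1$ ($L{\left(u \right)} = -4 + 5 = 1$)
$W{\left(c,w \right)} = \left(-5 + 2 w\right)^{2}$
$\left(-31 + W{\left(L{\left(-3 \right)},R \right)}\right)^{2} = \left(-31 + \left(-5 + 2 \cdot 40\right)^{2}\right)^{2} = \left(-31 + \left(-5 + 80\right)^{2}\right)^{2} = \left(-31 + 75^{2}\right)^{2} = \left(-31 + 5625\right)^{2} = 5594^{2} = 31292836$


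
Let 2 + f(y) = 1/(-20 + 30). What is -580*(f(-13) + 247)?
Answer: -142158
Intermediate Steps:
f(y) = -19/10 (f(y) = -2 + 1/(-20 + 30) = -2 + 1/10 = -19/10)
-580*(f(-13) + 247) = -580*(-19/10 + 247) = -580*2451/10 = -142158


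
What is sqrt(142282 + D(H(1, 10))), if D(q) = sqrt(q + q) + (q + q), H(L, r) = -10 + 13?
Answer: sqrt(142288 + sqrt(6)) ≈ 377.21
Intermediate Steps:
H(L, r) = 3
D(q) = 2*q + sqrt(2)*sqrt(q) (D(q) = sqrt(2*q) + 2*q = sqrt(2)*sqrt(q) + 2*q = 2*q + sqrt(2)*sqrt(q))
sqrt(142282 + D(H(1, 10))) = sqrt(142282 + (2*3 + sqrt(2)*sqrt(3))) = sqrt(142282 + (6 + sqrt(6))) = sqrt(142288 + sqrt(6))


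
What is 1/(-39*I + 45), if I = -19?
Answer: 1/786 ≈ 0.0012723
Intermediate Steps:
1/(-39*I + 45) = 1/(-39*(-19) + 45) = 1/(741 + 45) = 1/786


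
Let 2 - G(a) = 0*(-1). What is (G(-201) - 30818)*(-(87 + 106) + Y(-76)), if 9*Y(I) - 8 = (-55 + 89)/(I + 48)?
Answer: 41469776/7 ≈ 5.9243e+6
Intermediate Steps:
Y(I) = 8/9 + 34/(9*(48 + I)) (Y(I) = 8/9 + ((-55 + 89)/(I + 48))/9 = 8/9 + (34/(48 + I))/9 = 8/9 + 34/(9*(48 + I)))
G(a) = 2 (G(a) = 2 - 0*(-1) = 2 - 1*0 = 2 + 0 = 2)
(G(-201) - 30818)*(-(87 + 106) + Y(-76)) = (2 - 30818)*(-(87 + 106) + 2*(209 + 4*(-76))/(9*(48 - 76))) = -30816*(-1*193 + (2/9)*(209 - 304)/(-28)) = -30816*(-193 + (2/9)*(-1/28)*(-95)) = -30816*(-193 + 95/126) = -30816*(-24223/126) = 41469776/7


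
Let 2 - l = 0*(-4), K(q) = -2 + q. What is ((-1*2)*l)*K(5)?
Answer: -12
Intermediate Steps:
l = 2 (l = 2 - 0*(-4) = 2 - 1*0 = 2 + 0 = 2)
((-1*2)*l)*K(5) = (-1*2*2)*(-2 + 5) = -2*2*3 = -4*3 = -12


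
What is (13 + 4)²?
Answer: 289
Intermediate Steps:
(13 + 4)² = 17² = 289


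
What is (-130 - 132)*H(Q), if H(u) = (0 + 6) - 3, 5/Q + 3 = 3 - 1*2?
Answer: -786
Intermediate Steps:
Q = -5/2 (Q = 5/(-3 + (3 - 1*2)) = 5/(-3 + (3 - 2)) = 5/(-3 + 1) = 5/(-2) = 5*(-1/2) = -5/2 ≈ -2.5000)
H(u) = 3 (H(u) = 6 - 3 = 3)
(-130 - 132)*H(Q) = (-130 - 132)*3 = -262*3 = -786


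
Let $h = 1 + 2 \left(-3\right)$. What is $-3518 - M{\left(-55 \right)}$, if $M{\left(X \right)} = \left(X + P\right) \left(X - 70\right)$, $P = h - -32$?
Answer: $-7018$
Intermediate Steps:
$h = -5$ ($h = 1 - 6 = -5$)
$P = 27$ ($P = -5 - -32 = -5 + 32 = 27$)
$M{\left(X \right)} = \left(-70 + X\right) \left(27 + X\right)$ ($M{\left(X \right)} = \left(X + 27\right) \left(X - 70\right) = \left(27 + X\right) \left(-70 + X\right) = \left(-70 + X\right) \left(27 + X\right)$)
$-3518 - M{\left(-55 \right)} = -3518 - \left(-1890 + \left(-55\right)^{2} - -2365\right) = -3518 - \left(-1890 + 3025 + 2365\right) = -3518 - 3500 = -7018$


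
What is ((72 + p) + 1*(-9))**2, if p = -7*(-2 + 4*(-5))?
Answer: 47089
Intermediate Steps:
p = 154 (p = -7*(-2 - 20) = -7*(-22) = 154)
((72 + p) + 1*(-9))**2 = ((72 + 154) + 1*(-9))**2 = (226 - 9)**2 = 217**2 = 47089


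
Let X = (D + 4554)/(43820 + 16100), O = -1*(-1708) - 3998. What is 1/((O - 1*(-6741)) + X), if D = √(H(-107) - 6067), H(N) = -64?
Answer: 15981171762080/71133410103414807 - 59920*I*√6131/71133410103414807 ≈ 0.00022466 - 6.5957e-11*I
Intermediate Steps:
O = -2290 (O = 1708 - 3998 = -2290)
D = I*√6131 (D = √(-64 - 6067) = √(-6131) = I*√6131 ≈ 78.301*I)
X = 2277/29960 + I*√6131/59920 (X = (I*√6131 + 4554)/(43820 + 16100) = (4554 + I*√6131)/59920 = (4554 + I*√6131)*(1/59920) = 2277/29960 + I*√6131/59920 ≈ 0.076001 + 0.0013068*I)
1/((O - 1*(-6741)) + X) = 1/((-2290 - 1*(-6741)) + (2277/29960 + I*√6131/59920)) = 1/((-2290 + 6741) + (2277/29960 + I*√6131/59920)) = 1/(4451 + (2277/29960 + I*√6131/59920)) = 1/(133354237/29960 + I*√6131/59920)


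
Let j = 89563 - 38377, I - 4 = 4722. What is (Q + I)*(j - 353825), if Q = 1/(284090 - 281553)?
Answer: -3628600148457/2537 ≈ -1.4303e+9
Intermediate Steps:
I = 4726 (I = 4 + 4722 = 4726)
j = 51186
Q = 1/2537 ≈ 0.00039417
(Q + I)*(j - 353825) = (1/2537 + 4726)*(51186 - 353825) = (11989863/2537)*(-302639) = -3628600148457/2537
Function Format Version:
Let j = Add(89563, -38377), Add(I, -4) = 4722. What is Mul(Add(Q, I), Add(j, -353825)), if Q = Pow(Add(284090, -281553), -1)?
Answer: Rational(-3628600148457, 2537) ≈ -1.4303e+9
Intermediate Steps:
I = 4726 (I = Add(4, 4722) = 4726)
j = 51186
Q = Rational(1, 2537) (Q = Pow(2537, -1) = Rational(1, 2537) ≈ 0.00039417)
Mul(Add(Q, I), Add(j, -353825)) = Mul(Add(Rational(1, 2537), 4726), Add(51186, -353825)) = Mul(Rational(11989863, 2537), -302639) = Rational(-3628600148457, 2537)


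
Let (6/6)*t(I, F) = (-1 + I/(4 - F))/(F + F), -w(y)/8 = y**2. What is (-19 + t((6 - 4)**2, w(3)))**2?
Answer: 8334769/23104 ≈ 360.75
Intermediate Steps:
w(y) = -8*y**2
t(I, F) = (-1 + I/(4 - F))/(2*F) (t(I, F) = (-1 + I/(4 - F))/(F + F) = (-1 + I/(4 - F))/((2*F)) = (-1 + I/(4 - F))*(1/(2*F)) = (-1 + I/(4 - F))/(2*F))
(-19 + t((6 - 4)**2, w(3)))**2 = (-19 + (4 - (-8)*3**2 - (6 - 4)**2)/(2*((-8*3**2))*(-4 - 8*3**2)))**2 = (-19 + (4 - (-8)*9 - 1*2**2)/(2*((-8*9))*(-4 - 8*9)))**2 = (-19 + (1/2)*(4 - 1*(-72) - 1*4)/(-72*(-4 - 72)))**2 = (-19 + (1/2)*(-1/72)*(4 + 72 - 4)/(-76))**2 = (-19 + (1/2)*(-1/72)*(-1/76)*72)**2 = (-19 + 1/152)**2 = (-2887/152)**2 = 8334769/23104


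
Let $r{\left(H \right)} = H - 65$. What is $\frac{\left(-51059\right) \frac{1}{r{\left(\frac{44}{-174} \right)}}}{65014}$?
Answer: $\frac{4442133}{369084478} \approx 0.012036$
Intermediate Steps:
$r{\left(H \right)} = -65 + H$
$\frac{\left(-51059\right) \frac{1}{r{\left(\frac{44}{-174} \right)}}}{65014} = \frac{\left(-51059\right) \frac{1}{-65 + \frac{44}{-174}}}{65014} = - \frac{51059}{-65 + 44 \left(- \frac{1}{174}\right)} \frac{1}{65014} = - \frac{51059}{-65 - \frac{22}{87}} \cdot \frac{1}{65014} = - \frac{51059}{- \frac{5677}{87}} \cdot \frac{1}{65014} = \left(-51059\right) \left(- \frac{87}{5677}\right) \frac{1}{65014} = \frac{4442133}{5677} \cdot \frac{1}{65014} = \frac{4442133}{369084478}$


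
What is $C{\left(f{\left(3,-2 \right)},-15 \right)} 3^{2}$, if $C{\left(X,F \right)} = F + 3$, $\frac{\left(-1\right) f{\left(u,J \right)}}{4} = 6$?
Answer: $-108$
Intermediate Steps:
$f{\left(u,J \right)} = -24$ ($f{\left(u,J \right)} = \left(-4\right) 6 = -24$)
$C{\left(X,F \right)} = 3 + F$
$C{\left(f{\left(3,-2 \right)},-15 \right)} 3^{2} = \left(3 - 15\right) 3^{2} = \left(-12\right) 9 = -108$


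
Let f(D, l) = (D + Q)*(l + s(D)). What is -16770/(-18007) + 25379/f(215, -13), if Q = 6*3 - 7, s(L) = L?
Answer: 1222583693/822055564 ≈ 1.4872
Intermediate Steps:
Q = 11 (Q = 18 - 7 = 11)
f(D, l) = (11 + D)*(D + l) (f(D, l) = (D + 11)*(l + D) = (11 + D)*(D + l))
-16770/(-18007) + 25379/f(215, -13) = -16770/(-18007) + 25379/(215² + 11*215 + 11*(-13) + 215*(-13)) = -16770*(-1/18007) + 25379/(46225 + 2365 - 143 - 2795) = 16770/18007 + 25379/45652 = 1222583693/822055564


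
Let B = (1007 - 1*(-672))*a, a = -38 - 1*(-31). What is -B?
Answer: 11753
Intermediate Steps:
a = -7 (a = -38 + 31 = -7)
B = -11753 (B = (1007 - 1*(-672))*(-7) = (1007 + 672)*(-7) = 1679*(-7) = -11753)
-B = -1*(-11753) = 11753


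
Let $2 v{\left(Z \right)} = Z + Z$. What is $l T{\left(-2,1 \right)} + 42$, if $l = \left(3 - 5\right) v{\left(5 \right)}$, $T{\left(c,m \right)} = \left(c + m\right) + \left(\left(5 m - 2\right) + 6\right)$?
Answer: $-38$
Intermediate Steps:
$v{\left(Z \right)} = Z$ ($v{\left(Z \right)} = \frac{Z + Z}{2} = \frac{2 Z}{2} = Z$)
$T{\left(c,m \right)} = 4 + c + 6 m$ ($T{\left(c,m \right)} = \left(c + m\right) + \left(\left(-2 + 5 m\right) + 6\right) = \left(c + m\right) + \left(4 + 5 m\right) = 4 + c + 6 m$)
$l = -10$ ($l = \left(3 - 5\right) 5 = \left(-2\right) 5 = -10$)
$l T{\left(-2,1 \right)} + 42 = - 10 \left(4 - 2 + 6 \cdot 1\right) + 42 = - 10 \left(4 - 2 + 6\right) + 42 = \left(-10\right) 8 + 42 = -80 + 42 = -38$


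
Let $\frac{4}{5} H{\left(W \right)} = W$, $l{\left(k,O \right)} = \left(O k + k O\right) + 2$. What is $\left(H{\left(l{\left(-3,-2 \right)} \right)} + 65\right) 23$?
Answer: $\frac{3795}{2} \approx 1897.5$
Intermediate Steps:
$l{\left(k,O \right)} = 2 + 2 O k$ ($l{\left(k,O \right)} = \left(O k + O k\right) + 2 = 2 O k + 2 = 2 + 2 O k$)
$H{\left(W \right)} = \frac{5 W}{4}$
$\left(H{\left(l{\left(-3,-2 \right)} \right)} + 65\right) 23 = \left(\frac{5 \left(2 + 2 \left(-2\right) \left(-3\right)\right)}{4} + 65\right) 23 = \left(\frac{5 \left(2 + 12\right)}{4} + 65\right) 23 = \left(\frac{5}{4} \cdot 14 + 65\right) 23 = \left(\frac{35}{2} + 65\right) 23 = \frac{165}{2} \cdot 23 = \frac{3795}{2}$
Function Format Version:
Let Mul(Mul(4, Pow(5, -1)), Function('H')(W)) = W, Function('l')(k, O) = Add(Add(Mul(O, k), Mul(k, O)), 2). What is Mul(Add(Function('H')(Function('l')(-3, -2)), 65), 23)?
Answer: Rational(3795, 2) ≈ 1897.5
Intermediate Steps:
Function('l')(k, O) = Add(2, Mul(2, O, k)) (Function('l')(k, O) = Add(Add(Mul(O, k), Mul(O, k)), 2) = Add(Mul(2, O, k), 2) = Add(2, Mul(2, O, k)))
Function('H')(W) = Mul(Rational(5, 4), W)
Mul(Add(Function('H')(Function('l')(-3, -2)), 65), 23) = Mul(Add(Mul(Rational(5, 4), Add(2, Mul(2, -2, -3))), 65), 23) = Mul(Add(Mul(Rational(5, 4), Add(2, 12)), 65), 23) = Mul(Add(Mul(Rational(5, 4), 14), 65), 23) = Mul(Add(Rational(35, 2), 65), 23) = Mul(Rational(165, 2), 23) = Rational(3795, 2)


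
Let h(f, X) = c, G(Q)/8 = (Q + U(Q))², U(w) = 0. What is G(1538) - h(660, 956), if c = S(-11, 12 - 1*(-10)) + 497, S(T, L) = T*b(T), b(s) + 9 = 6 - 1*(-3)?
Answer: 18923055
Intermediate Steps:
b(s) = 0 (b(s) = -9 + (6 - 1*(-3)) = -9 + (6 + 3) = -9 + 9 = 0)
G(Q) = 8*Q² (G(Q) = 8*(Q + 0)² = 8*Q²)
S(T, L) = 0 (S(T, L) = T*0 = 0)
c = 497 (c = 0 + 497 = 497)
h(f, X) = 497
G(1538) - h(660, 956) = 8*1538² - 1*497 = 8*2365444 - 497 = 18923552 - 497 = 18923055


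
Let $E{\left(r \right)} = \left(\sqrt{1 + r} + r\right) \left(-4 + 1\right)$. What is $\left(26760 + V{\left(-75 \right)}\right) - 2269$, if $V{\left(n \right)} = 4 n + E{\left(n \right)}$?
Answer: $24416 - 3 i \sqrt{74} \approx 24416.0 - 25.807 i$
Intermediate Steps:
$E{\left(r \right)} = - 3 r - 3 \sqrt{1 + r}$ ($E{\left(r \right)} = \left(r + \sqrt{1 + r}\right) \left(-3\right) = - 3 r - 3 \sqrt{1 + r}$)
$V{\left(n \right)} = n - 3 \sqrt{1 + n}$ ($V{\left(n \right)} = 4 n - \left(3 n + 3 \sqrt{1 + n}\right) = n - 3 \sqrt{1 + n}$)
$\left(26760 + V{\left(-75 \right)}\right) - 2269 = \left(26760 - \left(75 + 3 \sqrt{1 - 75}\right)\right) - 2269 = \left(26760 - \left(75 + 3 \sqrt{-74}\right)\right) - 2269 = \left(26760 - \left(75 + 3 i \sqrt{74}\right)\right) - 2269 = \left(26685 - 3 i \sqrt{74}\right) - 2269 = 24416 - 3 i \sqrt{74}$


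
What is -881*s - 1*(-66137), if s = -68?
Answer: 126045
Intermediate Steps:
-881*s - 1*(-66137) = -881*(-68) - 1*(-66137) = 59908 + 66137 = 126045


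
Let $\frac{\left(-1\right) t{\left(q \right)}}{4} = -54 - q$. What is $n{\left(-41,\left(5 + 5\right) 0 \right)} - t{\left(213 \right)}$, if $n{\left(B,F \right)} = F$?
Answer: $-1068$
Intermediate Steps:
$t{\left(q \right)} = 216 + 4 q$ ($t{\left(q \right)} = - 4 \left(-54 - q\right) = 216 + 4 q$)
$n{\left(-41,\left(5 + 5\right) 0 \right)} - t{\left(213 \right)} = \left(5 + 5\right) 0 - \left(216 + 4 \cdot 213\right) = 10 \cdot 0 - \left(216 + 852\right) = 0 - 1068 = -1068$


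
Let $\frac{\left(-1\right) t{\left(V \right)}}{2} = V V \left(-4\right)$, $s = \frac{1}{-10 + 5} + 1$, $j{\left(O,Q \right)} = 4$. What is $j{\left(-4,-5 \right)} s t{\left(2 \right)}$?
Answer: $\frac{512}{5} \approx 102.4$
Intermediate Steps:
$s = \frac{4}{5}$ ($s = \frac{1}{-5} + 1 = - \frac{1}{5} + 1 = \frac{4}{5} \approx 0.8$)
$t{\left(V \right)} = 8 V^{2}$ ($t{\left(V \right)} = - 2 V V \left(-4\right) = - 2 V^{2} \left(-4\right) = - 2 \left(- 4 V^{2}\right) = 8 V^{2}$)
$j{\left(-4,-5 \right)} s t{\left(2 \right)} = 4 \cdot \frac{4}{5} \cdot 8 \cdot 2^{2} = \frac{16 \cdot 8 \cdot 4}{5} = \frac{16}{5} \cdot 32 = \frac{512}{5}$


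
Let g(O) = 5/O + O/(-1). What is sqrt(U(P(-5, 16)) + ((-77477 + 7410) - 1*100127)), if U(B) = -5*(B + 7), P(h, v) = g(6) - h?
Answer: I*sqrt(6128214)/6 ≈ 412.59*I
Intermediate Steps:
g(O) = -O + 5/O (g(O) = 5/O + O*(-1) = 5/O - O = -O + 5/O)
P(h, v) = -31/6 - h (P(h, v) = (-1*6 + 5/6) - h = (-6 + 5*(1/6)) - h = (-6 + 5/6) - h = -31/6 - h)
U(B) = -35 - 5*B (U(B) = -5*(7 + B) = -35 - 5*B)
sqrt(U(P(-5, 16)) + ((-77477 + 7410) - 1*100127)) = sqrt((-35 - 5*(-31/6 - 1*(-5))) + ((-77477 + 7410) - 1*100127)) = sqrt((-35 - 5*(-31/6 + 5)) + (-70067 - 100127)) = sqrt((-35 - 5*(-1/6)) - 170194) = sqrt((-35 + 5/6) - 170194) = sqrt(-205/6 - 170194) = sqrt(-1021369/6) = I*sqrt(6128214)/6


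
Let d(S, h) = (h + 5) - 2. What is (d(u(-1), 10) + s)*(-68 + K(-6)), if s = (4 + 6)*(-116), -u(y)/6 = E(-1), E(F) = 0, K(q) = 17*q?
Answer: 194990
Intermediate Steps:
u(y) = 0 (u(y) = -6*0 = 0)
d(S, h) = 3 + h (d(S, h) = (5 + h) - 2 = 3 + h)
s = -1160 (s = 10*(-116) = -1160)
(d(u(-1), 10) + s)*(-68 + K(-6)) = ((3 + 10) - 1160)*(-68 + 17*(-6)) = (13 - 1160)*(-68 - 102) = -1147*(-170) = 194990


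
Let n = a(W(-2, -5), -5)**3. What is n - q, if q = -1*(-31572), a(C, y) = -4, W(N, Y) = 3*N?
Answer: -31636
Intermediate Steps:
q = 31572
n = -64 (n = (-4)**3 = -64)
n - q = -64 - 1*31572 = -64 - 31572 = -31636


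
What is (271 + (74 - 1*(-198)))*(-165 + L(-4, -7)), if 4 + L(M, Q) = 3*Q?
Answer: -103170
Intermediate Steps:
L(M, Q) = -4 + 3*Q
(271 + (74 - 1*(-198)))*(-165 + L(-4, -7)) = (271 + (74 - 1*(-198)))*(-165 + (-4 + 3*(-7))) = (271 + (74 + 198))*(-165 + (-4 - 21)) = (271 + 272)*(-165 - 25) = 543*(-190) = -103170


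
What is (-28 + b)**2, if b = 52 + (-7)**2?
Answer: 5329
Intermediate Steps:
b = 101 (b = 52 + 49 = 101)
(-28 + b)**2 = (-28 + 101)**2 = 73**2 = 5329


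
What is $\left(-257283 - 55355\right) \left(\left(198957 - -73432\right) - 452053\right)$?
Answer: $56169793632$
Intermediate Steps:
$\left(-257283 - 55355\right) \left(\left(198957 - -73432\right) - 452053\right) = - 312638 \left(\left(198957 + 73432\right) - 452053\right) = - 312638 \left(272389 - 452053\right) = \left(-312638\right) \left(-179664\right) = 56169793632$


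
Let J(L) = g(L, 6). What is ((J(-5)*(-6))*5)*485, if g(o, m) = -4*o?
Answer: -291000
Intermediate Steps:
J(L) = -4*L
((J(-5)*(-6))*5)*485 = ((-4*(-5)*(-6))*5)*485 = ((20*(-6))*5)*485 = -120*5*485 = -600*485 = -291000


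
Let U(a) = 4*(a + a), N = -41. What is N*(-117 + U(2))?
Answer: 4141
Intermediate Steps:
U(a) = 8*a (U(a) = 4*(2*a) = 8*a)
N*(-117 + U(2)) = -41*(-117 + 8*2) = -41*(-117 + 16) = -41*(-101) = 4141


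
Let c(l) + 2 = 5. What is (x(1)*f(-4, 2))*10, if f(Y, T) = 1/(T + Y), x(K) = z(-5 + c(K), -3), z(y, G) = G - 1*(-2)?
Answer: 5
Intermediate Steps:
c(l) = 3 (c(l) = -2 + 5 = 3)
z(y, G) = 2 + G (z(y, G) = G + 2 = 2 + G)
x(K) = -1 (x(K) = 2 - 3 = -1)
(x(1)*f(-4, 2))*10 = -1/(2 - 4)*10 = -1/(-2)*10 = -1*(-½)*10 = (½)*10 = 5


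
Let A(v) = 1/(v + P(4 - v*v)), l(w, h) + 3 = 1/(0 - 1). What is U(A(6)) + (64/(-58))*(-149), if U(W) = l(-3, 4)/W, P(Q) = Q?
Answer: 7784/29 ≈ 268.41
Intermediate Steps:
l(w, h) = -4 (l(w, h) = -3 + 1/(0 - 1) = -3 + 1/(-1) = -3 - 1 = -4)
A(v) = 1/(4 + v - v²) (A(v) = 1/(v + (4 - v*v)) = 1/(v + (4 - v²)) = 1/(4 + v - v²))
U(W) = -4/W
U(A(6)) + (64/(-58))*(-149) = -4/(1/(4 + 6 - 1*6²)) + (64/(-58))*(-149) = -4/(1/(4 + 6 - 1*36)) + (64*(-1/58))*(-149) = -4/(1/(4 + 6 - 36)) - 32/29*(-149) = -4/(1/(-26)) + 4768/29 = -4/(-1/26) + 4768/29 = -4*(-26) + 4768/29 = 104 + 4768/29 = 7784/29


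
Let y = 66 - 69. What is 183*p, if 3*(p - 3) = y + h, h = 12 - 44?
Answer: -1586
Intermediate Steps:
h = -32
y = -3
p = -26/3 (p = 3 + (-3 - 32)/3 = 3 + (⅓)*(-35) = 3 - 35/3 = -26/3 ≈ -8.6667)
183*p = 183*(-26/3) = -1586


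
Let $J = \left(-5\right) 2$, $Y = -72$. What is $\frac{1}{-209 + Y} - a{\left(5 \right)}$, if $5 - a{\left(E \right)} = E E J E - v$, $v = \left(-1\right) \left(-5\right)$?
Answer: $- \frac{354061}{281} \approx -1260.0$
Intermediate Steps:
$J = -10$
$v = 5$
$a{\left(E \right)} = 10 + 10 E^{3}$ ($a{\left(E \right)} = 5 - \left(E E \left(-10\right) E - 5\right) = 5 - \left(E - 10 E E - 5\right) = 5 - \left(E \left(- 10 E^{2}\right) - 5\right) = 5 - \left(- 10 E^{3} - 5\right) = 5 - \left(-5 - 10 E^{3}\right) = 5 + \left(5 + 10 E^{3}\right) = 10 + 10 E^{3}$)
$\frac{1}{-209 + Y} - a{\left(5 \right)} = \frac{1}{-209 - 72} - \left(10 + 10 \cdot 5^{3}\right) = \frac{1}{-281} - \left(10 + 10 \cdot 125\right) = - \frac{1}{281} - \left(10 + 1250\right) = - \frac{1}{281} - 1260 = - \frac{354061}{281}$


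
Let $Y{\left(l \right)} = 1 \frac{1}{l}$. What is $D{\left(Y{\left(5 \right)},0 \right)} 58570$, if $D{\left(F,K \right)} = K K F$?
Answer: $0$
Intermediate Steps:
$Y{\left(l \right)} = \frac{1}{l}$
$D{\left(F,K \right)} = F K^{2}$ ($D{\left(F,K \right)} = K^{2} F = F K^{2}$)
$D{\left(Y{\left(5 \right)},0 \right)} 58570 = \frac{0^{2}}{5} \cdot 58570 = \frac{1}{5} \cdot 0 \cdot 58570 = 0 \cdot 58570 = 0$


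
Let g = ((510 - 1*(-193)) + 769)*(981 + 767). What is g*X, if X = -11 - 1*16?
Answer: -69472512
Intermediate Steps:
g = 2573056 (g = ((510 + 193) + 769)*1748 = (703 + 769)*1748 = 1472*1748 = 2573056)
X = -27 (X = -11 - 16 = -27)
g*X = 2573056*(-27) = -69472512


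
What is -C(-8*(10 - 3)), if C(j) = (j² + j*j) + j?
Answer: -6216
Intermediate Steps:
C(j) = j + 2*j² (C(j) = (j² + j²) + j = 2*j² + j = j + 2*j²)
-C(-8*(10 - 3)) = -(-8*(10 - 3))*(1 + 2*(-8*(10 - 3))) = -(-8*7)*(1 + 2*(-8*7)) = -(-56)*(1 + 2*(-56)) = -(-56)*(1 - 112) = -(-56)*(-111) = -1*6216 = -6216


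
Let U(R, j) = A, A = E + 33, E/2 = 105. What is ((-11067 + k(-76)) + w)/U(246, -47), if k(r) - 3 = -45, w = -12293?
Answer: -23402/243 ≈ -96.305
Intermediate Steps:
E = 210 (E = 2*105 = 210)
k(r) = -42 (k(r) = 3 - 45 = -42)
A = 243 (A = 210 + 33 = 243)
U(R, j) = 243
((-11067 + k(-76)) + w)/U(246, -47) = ((-11067 - 42) - 12293)/243 = (-11109 - 12293)*(1/243) = -23402*1/243 = -23402/243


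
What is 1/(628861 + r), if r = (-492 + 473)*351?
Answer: 1/622192 ≈ 1.6072e-6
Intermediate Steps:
r = -6669 (r = -19*351 = -6669)
1/(628861 + r) = 1/(628861 - 6669) = 1/622192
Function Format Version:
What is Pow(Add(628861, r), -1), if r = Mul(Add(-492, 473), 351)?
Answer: Rational(1, 622192) ≈ 1.6072e-6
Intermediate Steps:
r = -6669 (r = Mul(-19, 351) = -6669)
Pow(Add(628861, r), -1) = Pow(Add(628861, -6669), -1) = Pow(622192, -1) = Rational(1, 622192)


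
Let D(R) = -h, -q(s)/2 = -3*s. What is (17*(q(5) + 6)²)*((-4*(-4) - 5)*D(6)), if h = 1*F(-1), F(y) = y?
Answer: 242352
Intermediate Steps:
q(s) = 6*s (q(s) = -(-6)*s = 6*s)
h = -1 (h = 1*(-1) = -1)
D(R) = 1 (D(R) = -1*(-1) = 1)
(17*(q(5) + 6)²)*((-4*(-4) - 5)*D(6)) = (17*(6*5 + 6)²)*((-4*(-4) - 5)*1) = (17*(30 + 6)²)*((16 - 5)*1) = (17*36²)*(11*1) = (17*1296)*11 = 22032*11 = 242352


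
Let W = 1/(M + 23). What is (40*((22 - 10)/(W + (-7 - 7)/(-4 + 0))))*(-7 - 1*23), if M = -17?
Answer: -43200/11 ≈ -3927.3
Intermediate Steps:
W = 1/6 (W = 1/(-17 + 23) = 1/6 ≈ 0.16667)
(40*((22 - 10)/(W + (-7 - 7)/(-4 + 0))))*(-7 - 1*23) = (40*((22 - 10)/(1/6 + (-7 - 7)/(-4 + 0))))*(-7 - 1*23) = (40*(12/(1/6 - 14/(-4))))*(-7 - 23) = (40*(12/(1/6 - 14*(-1/4))))*(-30) = (40*(12/(1/6 + 7/2)))*(-30) = (40*(12/(11/3)))*(-30) = (40*(12*(3/11)))*(-30) = (40*(36/11))*(-30) = (1440/11)*(-30) = -43200/11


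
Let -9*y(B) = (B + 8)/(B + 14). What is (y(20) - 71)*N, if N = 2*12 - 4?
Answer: -217540/153 ≈ -1421.8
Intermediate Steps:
N = 20 (N = 24 - 4 = 20)
y(B) = -(8 + B)/(9*(14 + B)) (y(B) = -(B + 8)/(9*(B + 14)) = -(8 + B)/(9*(14 + B)))
(y(20) - 71)*N = ((-8 - 1*20)/(9*(14 + 20)) - 71)*20 = ((⅑)*(-8 - 20)/34 - 71)*20 = ((⅑)*(1/34)*(-28) - 71)*20 = (-14/153 - 71)*20 = -10877/153*20 = -217540/153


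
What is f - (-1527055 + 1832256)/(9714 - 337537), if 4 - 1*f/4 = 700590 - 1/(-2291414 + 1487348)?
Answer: -369336665981770709/131795664159 ≈ -2.8023e+6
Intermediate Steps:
f = -1126634765354/402033 (f = 16 - 4*(700590 - 1/(-2291414 + 1487348)) = 16 - 4*(700590 - 1/(-804066)) = 16 - 4*(700590 - 1*(-1/804066)) = 16 - 4*(700590 + 1/804066) = 16 - 4*563320598941/804066 = 16 - 1126641197882/402033 = -1126634765354/402033 ≈ -2.8023e+6)
f - (-1527055 + 1832256)/(9714 - 337537) = -1126634765354/402033 - (-1527055 + 1832256)/(9714 - 337537) = -1126634765354/402033 - 305201/(-327823) = -1126634765354/402033 - 305201*(-1)/327823 = -1126634765354/402033 - 1*(-305201/327823) = -1126634765354/402033 + 305201/327823 = -369336665981770709/131795664159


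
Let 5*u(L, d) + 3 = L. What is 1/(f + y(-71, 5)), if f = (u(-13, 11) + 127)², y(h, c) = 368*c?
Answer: 25/429161 ≈ 5.8253e-5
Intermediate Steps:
u(L, d) = -⅗ + L/5
f = 383161/25 (f = ((-⅗ + (⅕)*(-13)) + 127)² = ((-⅗ - 13/5) + 127)² = (-16/5 + 127)² = (619/5)² = 383161/25 ≈ 15326.)
1/(f + y(-71, 5)) = 1/(383161/25 + 368*5) = 1/(383161/25 + 1840) = 1/(429161/25) = 25/429161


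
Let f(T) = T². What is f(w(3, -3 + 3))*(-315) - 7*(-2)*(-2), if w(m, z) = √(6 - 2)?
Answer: -1288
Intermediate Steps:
w(m, z) = 2 (w(m, z) = √4 = 2)
f(w(3, -3 + 3))*(-315) - 7*(-2)*(-2) = 2²*(-315) - 7*(-2)*(-2) = 4*(-315) + 14*(-2) = -1260 - 28 = -1288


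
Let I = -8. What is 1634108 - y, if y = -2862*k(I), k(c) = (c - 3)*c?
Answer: 1885964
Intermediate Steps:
k(c) = c*(-3 + c) (k(c) = (-3 + c)*c = c*(-3 + c))
y = -251856 (y = -(-22896)*(-3 - 8) = -(-22896)*(-11) = -2862*88 = -251856)
1634108 - y = 1634108 - 1*(-251856) = 1634108 + 251856 = 1885964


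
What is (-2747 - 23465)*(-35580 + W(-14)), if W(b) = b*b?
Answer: 927485408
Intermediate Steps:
W(b) = b²
(-2747 - 23465)*(-35580 + W(-14)) = (-2747 - 23465)*(-35580 + (-14)²) = -26212*(-35580 + 196) = -26212*(-35384) = 927485408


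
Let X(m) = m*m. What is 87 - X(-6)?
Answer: 51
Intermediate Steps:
X(m) = m**2
87 - X(-6) = 87 - 1*(-6)**2 = 87 - 1*36 = 87 - 36 = 51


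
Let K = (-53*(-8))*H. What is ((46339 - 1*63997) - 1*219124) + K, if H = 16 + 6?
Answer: -227454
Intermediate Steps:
H = 22
K = 9328 (K = -53*(-8)*22 = 424*22 = 9328)
((46339 - 1*63997) - 1*219124) + K = ((46339 - 1*63997) - 1*219124) + 9328 = ((46339 - 63997) - 219124) + 9328 = (-17658 - 219124) + 9328 = -236782 + 9328 = -227454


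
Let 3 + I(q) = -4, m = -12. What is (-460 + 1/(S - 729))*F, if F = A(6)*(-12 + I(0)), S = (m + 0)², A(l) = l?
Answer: 10225838/195 ≈ 52440.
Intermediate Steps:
I(q) = -7 (I(q) = -3 - 4 = -7)
S = 144 (S = (-12 + 0)² = (-12)² = 144)
F = -114 (F = 6*(-12 - 7) = 6*(-19) = -114)
(-460 + 1/(S - 729))*F = (-460 + 1/(144 - 729))*(-114) = (-460 + 1/(-585))*(-114) = (-460 - 1/585)*(-114) = -269101/585*(-114) = 10225838/195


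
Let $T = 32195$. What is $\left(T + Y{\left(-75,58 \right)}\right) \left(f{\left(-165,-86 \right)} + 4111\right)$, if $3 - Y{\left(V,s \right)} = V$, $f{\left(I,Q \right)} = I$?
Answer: $127349258$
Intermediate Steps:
$Y{\left(V,s \right)} = 3 - V$
$\left(T + Y{\left(-75,58 \right)}\right) \left(f{\left(-165,-86 \right)} + 4111\right) = \left(32195 + \left(3 - -75\right)\right) \left(-165 + 4111\right) = \left(32195 + \left(3 + 75\right)\right) 3946 = \left(32195 + 78\right) 3946 = 32273 \cdot 3946 = 127349258$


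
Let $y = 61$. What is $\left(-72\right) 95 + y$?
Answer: $-6779$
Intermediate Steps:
$\left(-72\right) 95 + y = \left(-72\right) 95 + 61 = -6840 + 61 = -6779$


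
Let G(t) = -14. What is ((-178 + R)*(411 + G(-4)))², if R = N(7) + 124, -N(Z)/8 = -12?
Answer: 278022276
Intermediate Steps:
N(Z) = 96 (N(Z) = -8*(-12) = 96)
R = 220 (R = 96 + 124 = 220)
((-178 + R)*(411 + G(-4)))² = ((-178 + 220)*(411 - 14))² = (42*397)² = 16674² = 278022276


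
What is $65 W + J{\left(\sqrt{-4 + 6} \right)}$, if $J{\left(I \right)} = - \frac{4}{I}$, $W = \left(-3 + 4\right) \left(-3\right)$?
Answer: $-195 - 2 \sqrt{2} \approx -197.83$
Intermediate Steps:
$W = -3$ ($W = 1 \left(-3\right) = -3$)
$65 W + J{\left(\sqrt{-4 + 6} \right)} = 65 \left(-3\right) - \frac{4}{\sqrt{-4 + 6}} = -195 - \frac{4}{\sqrt{2}} = -195 - 4 \frac{\sqrt{2}}{2} = -195 - 2 \sqrt{2}$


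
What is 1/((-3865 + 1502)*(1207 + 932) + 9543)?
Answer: -1/5044914 ≈ -1.9822e-7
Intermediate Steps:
1/((-3865 + 1502)*(1207 + 932) + 9543) = 1/(-2363*2139 + 9543) = 1/(-5054457 + 9543) = 1/(-5044914) = -1/5044914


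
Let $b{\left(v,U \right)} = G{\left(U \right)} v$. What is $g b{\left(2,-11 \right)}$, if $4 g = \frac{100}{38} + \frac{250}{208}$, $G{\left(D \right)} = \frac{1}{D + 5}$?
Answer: $- \frac{2525}{7904} \approx -0.31946$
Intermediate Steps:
$G{\left(D \right)} = \frac{1}{5 + D}$
$b{\left(v,U \right)} = \frac{v}{5 + U}$
$g = \frac{7575}{7904}$ ($g = \frac{\frac{100}{38} + \frac{250}{208}}{4} = \frac{100 \cdot \frac{1}{38} + 250 \cdot \frac{1}{208}}{4} = \frac{\frac{50}{19} + \frac{125}{104}}{4} = \frac{1}{4} \cdot \frac{7575}{1976} = \frac{7575}{7904} \approx 0.95838$)
$g b{\left(2,-11 \right)} = \frac{7575 \frac{2}{5 - 11}}{7904} = \frac{7575 \frac{2}{-6}}{7904} = \frac{7575 \cdot 2 \left(- \frac{1}{6}\right)}{7904} = \frac{7575}{7904} \left(- \frac{1}{3}\right) = - \frac{2525}{7904}$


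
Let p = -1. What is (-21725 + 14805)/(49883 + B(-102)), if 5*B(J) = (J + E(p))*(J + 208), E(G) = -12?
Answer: -34600/237331 ≈ -0.14579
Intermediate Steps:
B(J) = (-12 + J)*(208 + J)/5 (B(J) = ((J - 12)*(J + 208))/5 = ((-12 + J)*(208 + J))/5 = (-12 + J)*(208 + J)/5)
(-21725 + 14805)/(49883 + B(-102)) = (-21725 + 14805)/(49883 + (-2496/5 + (1/5)*(-102)**2 + (196/5)*(-102))) = -6920/(49883 + (-2496/5 + (1/5)*10404 - 19992/5)) = -6920/(49883 + (-2496/5 + 10404/5 - 19992/5)) = -6920/(49883 - 12084/5) = -6920/237331/5 = -6920*5/237331 = -34600/237331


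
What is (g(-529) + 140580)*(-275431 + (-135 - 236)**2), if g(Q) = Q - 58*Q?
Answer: -23525300070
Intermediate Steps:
g(Q) = -57*Q
(g(-529) + 140580)*(-275431 + (-135 - 236)**2) = (-57*(-529) + 140580)*(-275431 + (-135 - 236)**2) = (30153 + 140580)*(-275431 + (-371)**2) = 170733*(-275431 + 137641) = 170733*(-137790) = -23525300070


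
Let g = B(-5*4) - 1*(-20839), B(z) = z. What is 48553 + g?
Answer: 69372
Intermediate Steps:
g = 20819 (g = -5*4 - 1*(-20839) = -20 + 20839 = 20819)
48553 + g = 48553 + 20819 = 69372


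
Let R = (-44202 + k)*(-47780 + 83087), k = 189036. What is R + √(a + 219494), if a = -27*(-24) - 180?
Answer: 5113654038 + √219962 ≈ 5.1137e+9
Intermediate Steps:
a = 468 (a = 648 - 180 = 468)
R = 5113654038 (R = (-44202 + 189036)*(-47780 + 83087) = 144834*35307 = 5113654038)
R + √(a + 219494) = 5113654038 + √(468 + 219494) = 5113654038 + √219962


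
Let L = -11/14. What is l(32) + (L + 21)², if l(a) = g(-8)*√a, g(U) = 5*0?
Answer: 80089/196 ≈ 408.62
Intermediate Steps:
g(U) = 0
l(a) = 0 (l(a) = 0*√a = 0)
L = -11/14 (L = -11*1/14 = -11/14 ≈ -0.78571)
l(32) + (L + 21)² = 0 + (-11/14 + 21)² = 0 + (283/14)² = 0 + 80089/196 = 80089/196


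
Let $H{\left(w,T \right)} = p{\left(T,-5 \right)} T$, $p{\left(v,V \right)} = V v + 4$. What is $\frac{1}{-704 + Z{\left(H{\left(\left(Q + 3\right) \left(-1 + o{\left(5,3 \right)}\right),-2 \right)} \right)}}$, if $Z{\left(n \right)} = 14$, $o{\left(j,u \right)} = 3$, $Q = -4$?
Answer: $- \frac{1}{690} \approx -0.0014493$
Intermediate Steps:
$p{\left(v,V \right)} = 4 + V v$
$H{\left(w,T \right)} = T \left(4 - 5 T\right)$ ($H{\left(w,T \right)} = \left(4 - 5 T\right) T = T \left(4 - 5 T\right)$)
$\frac{1}{-704 + Z{\left(H{\left(\left(Q + 3\right) \left(-1 + o{\left(5,3 \right)}\right),-2 \right)} \right)}} = \frac{1}{-704 + 14} = \frac{1}{-690} = - \frac{1}{690}$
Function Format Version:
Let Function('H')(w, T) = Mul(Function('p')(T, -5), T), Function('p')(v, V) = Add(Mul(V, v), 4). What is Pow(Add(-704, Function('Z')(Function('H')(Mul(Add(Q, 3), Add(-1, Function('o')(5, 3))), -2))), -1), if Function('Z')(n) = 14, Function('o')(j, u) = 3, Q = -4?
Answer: Rational(-1, 690) ≈ -0.0014493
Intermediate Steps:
Function('p')(v, V) = Add(4, Mul(V, v))
Function('H')(w, T) = Mul(T, Add(4, Mul(-5, T))) (Function('H')(w, T) = Mul(Add(4, Mul(-5, T)), T) = Mul(T, Add(4, Mul(-5, T))))
Pow(Add(-704, Function('Z')(Function('H')(Mul(Add(Q, 3), Add(-1, Function('o')(5, 3))), -2))), -1) = Pow(Add(-704, 14), -1) = Pow(-690, -1) = Rational(-1, 690)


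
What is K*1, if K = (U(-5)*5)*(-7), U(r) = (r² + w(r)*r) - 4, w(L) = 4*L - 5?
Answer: -5110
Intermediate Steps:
w(L) = -5 + 4*L
U(r) = -4 + r² + r*(-5 + 4*r) (U(r) = (r² + (-5 + 4*r)*r) - 4 = (r² + r*(-5 + 4*r)) - 4 = -4 + r² + r*(-5 + 4*r))
K = -5110 (K = ((-4 - 5*(-5) + 5*(-5)²)*5)*(-7) = ((-4 + 25 + 5*25)*5)*(-7) = ((-4 + 25 + 125)*5)*(-7) = (146*5)*(-7) = 730*(-7) = -5110)
K*1 = -5110*1 = -5110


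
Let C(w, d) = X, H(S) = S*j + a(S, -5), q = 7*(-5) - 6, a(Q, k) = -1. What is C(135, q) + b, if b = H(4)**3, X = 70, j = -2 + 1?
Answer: -55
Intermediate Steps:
j = -1
q = -41 (q = -35 - 6 = -41)
H(S) = -1 - S (H(S) = S*(-1) - 1 = -S - 1 = -1 - S)
C(w, d) = 70
b = -125 (b = (-1 - 1*4)**3 = (-1 - 4)**3 = (-5)**3 = -125)
C(135, q) + b = 70 - 125 = -55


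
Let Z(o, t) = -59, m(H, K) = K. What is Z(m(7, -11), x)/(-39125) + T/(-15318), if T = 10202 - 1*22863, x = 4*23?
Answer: 496265387/599316750 ≈ 0.82805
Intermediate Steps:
x = 92
T = -12661 (T = 10202 - 22863 = -12661)
Z(m(7, -11), x)/(-39125) + T/(-15318) = -59/(-39125) - 12661/(-15318) = -59*(-1/39125) - 12661*(-1/15318) = 59/39125 + 12661/15318 = 496265387/599316750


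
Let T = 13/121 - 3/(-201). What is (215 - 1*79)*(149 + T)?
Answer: 164415160/8107 ≈ 20281.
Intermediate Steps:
T = 992/8107 (T = 13*(1/121) - 3*(-1/201) = 13/121 + 1/67 = 992/8107 ≈ 0.12236)
(215 - 1*79)*(149 + T) = (215 - 1*79)*(149 + 992/8107) = (215 - 79)*(1208935/8107) = 136*(1208935/8107) = 164415160/8107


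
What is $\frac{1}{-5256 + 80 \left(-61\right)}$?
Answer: $- \frac{1}{10136} \approx -9.8658 \cdot 10^{-5}$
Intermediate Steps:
$\frac{1}{-5256 + 80 \left(-61\right)} = \frac{1}{-5256 - 4880} = \frac{1}{-10136} = - \frac{1}{10136}$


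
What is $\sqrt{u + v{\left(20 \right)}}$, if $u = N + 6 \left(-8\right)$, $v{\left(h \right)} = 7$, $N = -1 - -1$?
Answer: $i \sqrt{41} \approx 6.4031 i$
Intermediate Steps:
$N = 0$ ($N = -1 + 1 = 0$)
$u = -48$ ($u = 0 + 6 \left(-8\right) = 0 - 48 = -48$)
$\sqrt{u + v{\left(20 \right)}} = \sqrt{-48 + 7} = \sqrt{-41} = i \sqrt{41}$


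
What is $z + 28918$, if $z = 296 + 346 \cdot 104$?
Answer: $65198$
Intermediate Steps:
$z = 36280$ ($z = 296 + 35984 = 36280$)
$z + 28918 = 36280 + 28918 = 65198$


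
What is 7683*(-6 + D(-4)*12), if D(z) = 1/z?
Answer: -69147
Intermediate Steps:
7683*(-6 + D(-4)*12) = 7683*(-6 + 12/(-4)) = 7683*(-6 - ¼*12) = 7683*(-6 - 3) = 7683*(-9) = -69147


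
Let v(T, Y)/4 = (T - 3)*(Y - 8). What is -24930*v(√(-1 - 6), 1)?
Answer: -2094120 + 698040*I*√7 ≈ -2.0941e+6 + 1.8468e+6*I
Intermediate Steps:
v(T, Y) = 4*(-8 + Y)*(-3 + T) (v(T, Y) = 4*((T - 3)*(Y - 8)) = 4*((-3 + T)*(-8 + Y)) = 4*((-8 + Y)*(-3 + T)) = 4*(-8 + Y)*(-3 + T))
-24930*v(√(-1 - 6), 1) = -24930*(96 - 32*√(-1 - 6) - 12*1 + 4*√(-1 - 6)*1) = -24930*(96 - 32*I*√7 - 12 + 4*√(-7)*1) = -24930*(96 - 32*I*√7 - 12 + 4*(I*√7)*1) = -24930*(96 - 32*I*√7 - 12 + 4*I*√7) = -24930*(84 - 28*I*√7) = -2094120 + 698040*I*√7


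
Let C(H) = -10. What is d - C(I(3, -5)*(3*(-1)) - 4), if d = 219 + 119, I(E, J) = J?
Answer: 348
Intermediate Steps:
d = 338
d - C(I(3, -5)*(3*(-1)) - 4) = 338 - 1*(-10) = 338 + 10 = 348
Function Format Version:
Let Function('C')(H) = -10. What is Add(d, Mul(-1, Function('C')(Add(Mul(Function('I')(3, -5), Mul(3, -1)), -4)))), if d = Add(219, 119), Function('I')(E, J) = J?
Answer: 348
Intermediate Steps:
d = 338
Add(d, Mul(-1, Function('C')(Add(Mul(Function('I')(3, -5), Mul(3, -1)), -4)))) = Add(338, Mul(-1, -10)) = Add(338, 10) = 348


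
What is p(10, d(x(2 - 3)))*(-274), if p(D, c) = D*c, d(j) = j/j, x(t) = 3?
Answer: -2740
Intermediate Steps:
d(j) = 1
p(10, d(x(2 - 3)))*(-274) = (10*1)*(-274) = 10*(-274) = -2740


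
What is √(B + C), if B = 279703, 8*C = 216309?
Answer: √4907866/4 ≈ 553.84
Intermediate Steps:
C = 216309/8 (C = (⅛)*216309 = 216309/8 ≈ 27039.)
√(B + C) = √(279703 + 216309/8) = √(2453933/8) = √4907866/4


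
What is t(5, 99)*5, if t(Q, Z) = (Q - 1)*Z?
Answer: 1980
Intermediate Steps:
t(Q, Z) = Z*(-1 + Q) (t(Q, Z) = (-1 + Q)*Z = Z*(-1 + Q))
t(5, 99)*5 = (99*(-1 + 5))*5 = (99*4)*5 = 396*5 = 1980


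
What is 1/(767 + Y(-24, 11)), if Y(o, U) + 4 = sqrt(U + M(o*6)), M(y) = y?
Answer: 109/83186 - I*sqrt(133)/582302 ≈ 0.0013103 - 1.9805e-5*I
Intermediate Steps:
Y(o, U) = -4 + sqrt(U + 6*o) (Y(o, U) = -4 + sqrt(U + o*6) = -4 + sqrt(U + 6*o))
1/(767 + Y(-24, 11)) = 1/(767 + (-4 + sqrt(11 + 6*(-24)))) = 1/(767 + (-4 + sqrt(11 - 144))) = 1/(767 + (-4 + sqrt(-133))) = 1/(767 + (-4 + I*sqrt(133))) = 1/(763 + I*sqrt(133))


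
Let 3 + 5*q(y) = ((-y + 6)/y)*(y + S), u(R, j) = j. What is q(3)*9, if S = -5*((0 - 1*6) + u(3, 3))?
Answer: 27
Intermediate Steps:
S = 15 (S = -5*((0 - 1*6) + 3) = -5*((0 - 6) + 3) = -5*(-6 + 3) = -5*(-3) = 15)
q(y) = -⅗ + (6 - y)*(15 + y)/(5*y) (q(y) = -⅗ + (((-y + 6)/y)*(y + 15))/5 = -⅗ + (((6 - y)/y)*(15 + y))/5 = -⅗ + ((6 - y)*(15 + y)/y)/5 = -⅗ + (6 - y)*(15 + y)/(5*y))
q(3)*9 = ((⅕)*(90 - 1*3*(12 + 3))/3)*9 = ((⅕)*(⅓)*(90 - 1*3*15))*9 = ((⅕)*(⅓)*(90 - 45))*9 = ((⅕)*(⅓)*45)*9 = 3*9 = 27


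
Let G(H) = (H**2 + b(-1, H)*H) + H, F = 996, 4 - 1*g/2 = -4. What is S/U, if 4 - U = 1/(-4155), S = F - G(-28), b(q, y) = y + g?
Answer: -398880/16621 ≈ -23.999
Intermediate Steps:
g = 16 (g = 8 - 2*(-4) = 8 + 8 = 16)
b(q, y) = 16 + y (b(q, y) = y + 16 = 16 + y)
G(H) = H + H**2 + H*(16 + H) (G(H) = (H**2 + (16 + H)*H) + H = (H**2 + H*(16 + H)) + H = H + H**2 + H*(16 + H))
S = -96 (S = 996 - (-28)*(17 + 2*(-28)) = 996 - (-28)*(17 - 56) = 996 - (-28)*(-39) = 996 - 1*1092 = 996 - 1092 = -96)
U = 16621/4155 (U = 4 - 1/(-4155) = 4 - 1*(-1/4155) = 4 + 1/4155 = 16621/4155 ≈ 4.0002)
S/U = -96/16621/4155 = -96*4155/16621 = -398880/16621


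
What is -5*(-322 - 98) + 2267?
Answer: 4367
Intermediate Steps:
-5*(-322 - 98) + 2267 = -5*(-420) + 2267 = 2100 + 2267 = 4367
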